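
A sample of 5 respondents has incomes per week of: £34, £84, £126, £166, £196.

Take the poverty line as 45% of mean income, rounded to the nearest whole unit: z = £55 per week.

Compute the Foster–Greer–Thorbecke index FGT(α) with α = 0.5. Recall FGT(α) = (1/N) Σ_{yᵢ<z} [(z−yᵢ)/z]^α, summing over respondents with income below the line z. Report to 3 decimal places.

0.124

Below the line: £34 (q = 1 of N = 5).
Gap ratios (z−y)/z: (55−34)/55 = 0.3818.
Raised to α = 0.5: 0.61791.
Sum = 0.617914; FGT(0.5) = 0.617914 / 5 = 0.124.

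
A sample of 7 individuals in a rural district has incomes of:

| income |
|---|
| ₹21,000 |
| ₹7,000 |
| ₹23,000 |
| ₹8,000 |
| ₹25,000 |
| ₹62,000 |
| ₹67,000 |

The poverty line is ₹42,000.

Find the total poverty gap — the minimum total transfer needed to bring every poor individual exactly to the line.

Poor units: ₹7,000, ₹8,000, ₹21,000, ₹23,000, ₹25,000 (q = 5 of N = 7).
Individual gaps: 42000−7000 = 35000; 42000−8000 = 34000; 42000−21000 = 21000; 42000−23000 = 19000; 42000−25000 = 17000.
Aggregate gap = ₹126,000.

₹126,000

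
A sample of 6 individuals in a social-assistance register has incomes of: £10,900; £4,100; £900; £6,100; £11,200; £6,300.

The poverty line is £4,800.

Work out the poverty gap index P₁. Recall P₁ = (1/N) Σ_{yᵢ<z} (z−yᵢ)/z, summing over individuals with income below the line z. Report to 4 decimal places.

0.1597

Incomes under z: £900, £4,100 (q = 2 of N = 6).
Relative gaps: (4800−900)/4800 = 0.8125; (4800−4100)/4800 = 0.1458.
Σ = 0.958333. Dividing by the full population N = 6 gives P₁ = 0.1597.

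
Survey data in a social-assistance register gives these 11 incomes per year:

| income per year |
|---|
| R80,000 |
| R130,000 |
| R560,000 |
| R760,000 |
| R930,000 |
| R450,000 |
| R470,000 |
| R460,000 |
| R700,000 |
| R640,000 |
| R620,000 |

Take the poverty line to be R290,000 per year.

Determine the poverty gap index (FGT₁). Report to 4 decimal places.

0.1160

Poor units: R80,000, R130,000 (q = 2 of N = 11).
Gap ratios (z−y)/z: (290000−80000)/290000 = 0.7241; (290000−130000)/290000 = 0.5517.
Sum of shortfalls = 1.275862; P₁ averages over all N: 1.275862 / 11 = 0.1160.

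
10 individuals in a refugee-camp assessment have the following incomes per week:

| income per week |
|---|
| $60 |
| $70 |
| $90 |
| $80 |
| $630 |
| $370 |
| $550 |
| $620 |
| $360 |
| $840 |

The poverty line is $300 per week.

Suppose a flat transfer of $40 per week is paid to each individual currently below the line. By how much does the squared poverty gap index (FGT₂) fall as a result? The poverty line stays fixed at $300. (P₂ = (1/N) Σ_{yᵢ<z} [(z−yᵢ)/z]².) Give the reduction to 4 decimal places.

0.0729

Before: below the line — $60, $70, $80, $90; squared poverty gap index (FGT₂) = 0.225556.
After the $40 transfer: below the line — $100, $110, $120, $130; squared poverty gap index (FGT₂) = 0.152667.
Reduction = 0.225556 − 0.152667 = 0.0729.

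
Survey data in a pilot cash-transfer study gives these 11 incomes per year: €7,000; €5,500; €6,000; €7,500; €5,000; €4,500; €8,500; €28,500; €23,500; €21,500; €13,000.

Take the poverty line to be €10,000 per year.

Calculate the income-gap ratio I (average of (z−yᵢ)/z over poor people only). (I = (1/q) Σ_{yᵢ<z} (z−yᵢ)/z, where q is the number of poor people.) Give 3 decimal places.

0.371

Below z: €4,500, €5,000, €5,500, €6,000, €7,000, €7,500, €8,500 (q = 7 of N = 11).
Shortfall ratios (z−y)/z: 0.5500, 0.5000, 0.4500, 0.4000, 0.3000, 0.2500, 0.1500; sum = 2.600000.
The income-gap ratio divides by q (the poor only): 2.600000 / 7 = 0.371.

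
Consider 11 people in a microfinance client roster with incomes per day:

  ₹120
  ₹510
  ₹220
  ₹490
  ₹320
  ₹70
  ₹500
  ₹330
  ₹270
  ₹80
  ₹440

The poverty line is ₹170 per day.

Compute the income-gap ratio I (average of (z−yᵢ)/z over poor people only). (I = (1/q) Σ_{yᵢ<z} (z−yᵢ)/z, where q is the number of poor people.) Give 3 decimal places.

Below z: ₹70, ₹80, ₹120 (q = 3 of N = 11).
Relative gaps: 0.5882, 0.5294, 0.2941; sum = 1.411765.
I averages over the q = 3 poor units only: 1.411765 / 3 = 0.471.

0.471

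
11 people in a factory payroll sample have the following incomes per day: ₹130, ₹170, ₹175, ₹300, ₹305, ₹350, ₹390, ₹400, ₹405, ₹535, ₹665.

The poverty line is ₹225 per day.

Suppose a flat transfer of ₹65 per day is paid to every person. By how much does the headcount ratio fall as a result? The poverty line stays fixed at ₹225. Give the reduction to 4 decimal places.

0.1818

Before: below the line — ₹130, ₹170, ₹175; headcount ratio = 0.272727.
After the ₹65 transfer: below the line — ₹195; headcount ratio = 0.090909.
Reduction = 0.272727 − 0.090909 = 0.1818.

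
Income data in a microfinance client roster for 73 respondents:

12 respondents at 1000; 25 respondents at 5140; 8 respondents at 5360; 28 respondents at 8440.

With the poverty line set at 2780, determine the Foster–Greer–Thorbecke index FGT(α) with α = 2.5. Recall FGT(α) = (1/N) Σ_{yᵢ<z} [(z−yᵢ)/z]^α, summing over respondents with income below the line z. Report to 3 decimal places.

Incomes under z: 12×1000 (q = 12 of N = 73).
Normalized shortfalls: (2780−1000)/2780 = 0.6403 (×12).
Raised to α = 2.5: 0.32805 (×12).
Sum = 3.936582; FGT(2.5) = 3.936582 / 73 = 0.054.

0.054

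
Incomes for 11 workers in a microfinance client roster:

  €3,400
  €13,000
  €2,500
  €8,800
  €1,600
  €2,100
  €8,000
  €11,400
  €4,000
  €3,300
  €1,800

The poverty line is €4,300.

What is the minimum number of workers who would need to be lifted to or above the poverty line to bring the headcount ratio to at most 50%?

7 of the 11 workers are poor, so H = 7/11 = 0.636.
A headcount ratio of at most 50% allows at most ⌊0.50 × 11⌋ = 5 poor workers.
So at least 7 − 5 = 2 must be lifted.

2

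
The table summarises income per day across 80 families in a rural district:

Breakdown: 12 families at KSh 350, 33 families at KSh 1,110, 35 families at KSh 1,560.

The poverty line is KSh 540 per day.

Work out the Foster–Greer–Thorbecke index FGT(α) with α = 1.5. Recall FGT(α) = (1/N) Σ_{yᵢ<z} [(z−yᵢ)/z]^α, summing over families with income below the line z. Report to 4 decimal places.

Incomes under z: 12×KSh 350 (q = 12 of N = 80).
Shortfall ratios: (540−350)/540 = 0.3519 (×12).
Raised to α = 1.5: 0.20871 (×12).
Sum = 2.504500; FGT(1.5) = 2.504500 / 80 = 0.0313.

0.0313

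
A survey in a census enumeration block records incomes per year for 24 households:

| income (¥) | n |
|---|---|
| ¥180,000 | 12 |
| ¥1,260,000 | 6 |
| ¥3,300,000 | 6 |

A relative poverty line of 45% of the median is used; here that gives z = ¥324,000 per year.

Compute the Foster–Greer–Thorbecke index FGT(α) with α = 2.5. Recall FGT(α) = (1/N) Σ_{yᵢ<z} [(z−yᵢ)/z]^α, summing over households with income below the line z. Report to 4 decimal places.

Below the line: 12×¥180,000 (q = 12 of N = 24).
Relative gaps: (324000−180000)/324000 = 0.4444 (×12).
Raised to α = 2.5: 0.13169 (×12).
Sum = 1.580247; FGT(2.5) = 1.580247 / 24 = 0.0658.

0.0658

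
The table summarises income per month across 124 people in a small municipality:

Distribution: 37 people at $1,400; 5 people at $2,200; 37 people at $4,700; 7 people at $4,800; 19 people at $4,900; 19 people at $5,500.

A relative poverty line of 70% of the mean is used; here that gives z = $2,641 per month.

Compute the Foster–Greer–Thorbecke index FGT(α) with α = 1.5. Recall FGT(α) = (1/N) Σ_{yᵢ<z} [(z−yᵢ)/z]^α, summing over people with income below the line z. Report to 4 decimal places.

0.0989

Incomes under z: 37×$1,400, 5×$2,200 (q = 42 of N = 124).
Normalized shortfalls: (2641−1400)/2641 = 0.4699 (×37); (2641−2200)/2641 = 0.1670 (×5).
Raised to α = 1.5: 0.32211 (×37); 0.06823 (×5).
Sum = 12.259267; FGT(1.5) = 12.259267 / 124 = 0.0989.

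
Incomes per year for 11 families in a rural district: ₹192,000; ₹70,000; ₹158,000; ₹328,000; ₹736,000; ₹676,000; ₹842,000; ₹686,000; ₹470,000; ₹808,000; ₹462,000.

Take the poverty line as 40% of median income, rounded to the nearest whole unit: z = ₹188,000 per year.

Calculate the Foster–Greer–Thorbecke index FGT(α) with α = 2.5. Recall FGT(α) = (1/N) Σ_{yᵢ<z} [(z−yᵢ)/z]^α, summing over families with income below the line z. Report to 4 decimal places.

Below z: ₹70,000, ₹158,000 (q = 2 of N = 11).
Gap ratios (z−y)/z: (188000−70000)/188000 = 0.6277; (188000−158000)/188000 = 0.1596.
Raised to α = 2.5: 0.31211; 0.01017.
Sum = 0.322284; FGT(2.5) = 0.322284 / 11 = 0.0293.

0.0293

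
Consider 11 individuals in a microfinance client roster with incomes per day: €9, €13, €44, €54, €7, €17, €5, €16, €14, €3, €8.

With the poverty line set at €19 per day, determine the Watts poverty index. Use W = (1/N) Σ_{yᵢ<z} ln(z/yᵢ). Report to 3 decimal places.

Below the line: €3, €5, €7, €8, €9, €13, €14, €16, €17 (q = 9 of N = 11).
ln(z/y) terms: ln(19/3) = 1.8458; ln(19/5) = 1.3350; ln(19/7) = 0.9985; ln(19/8) = 0.8650; ln(19/9) = 0.7472; ln(19/13) = 0.3795; ln(19/14) = 0.3054; ln(19/16) = 0.1719; ln(19/17) = 0.1112.
W = 6.759516 / 11 = 0.615.

0.615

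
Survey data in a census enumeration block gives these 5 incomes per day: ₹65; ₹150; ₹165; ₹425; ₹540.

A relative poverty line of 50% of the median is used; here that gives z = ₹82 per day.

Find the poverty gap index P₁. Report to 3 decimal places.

Incomes under z: ₹65 (q = 1 of N = 5).
Relative gaps: (82−65)/82 = 0.2073.
Sum of shortfalls = 0.207317; P₁ averages over all N: 0.207317 / 5 = 0.041.

0.041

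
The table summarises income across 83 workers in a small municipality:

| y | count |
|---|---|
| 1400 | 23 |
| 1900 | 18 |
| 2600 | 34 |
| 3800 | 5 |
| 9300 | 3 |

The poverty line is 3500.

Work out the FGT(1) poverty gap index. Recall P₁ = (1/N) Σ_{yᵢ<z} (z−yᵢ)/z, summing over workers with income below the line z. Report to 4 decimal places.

0.3707

Below the line: 23×1400, 18×1900, 34×2600 (q = 75 of N = 83).
Gap ratios (z−y)/z: (3500−1400)/3500 = 0.6000 (×23); (3500−1900)/3500 = 0.4571 (×18); (3500−2600)/3500 = 0.2571 (×34).
Sum of shortfalls = 30.771429; P₁ averages over all N: 30.771429 / 83 = 0.3707.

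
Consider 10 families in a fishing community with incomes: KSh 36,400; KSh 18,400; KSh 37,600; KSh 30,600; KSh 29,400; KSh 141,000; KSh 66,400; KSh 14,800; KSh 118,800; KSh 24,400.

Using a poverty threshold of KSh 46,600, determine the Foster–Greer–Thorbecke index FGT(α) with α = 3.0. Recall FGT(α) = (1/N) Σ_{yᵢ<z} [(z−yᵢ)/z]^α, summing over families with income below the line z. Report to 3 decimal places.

0.076

Below z: KSh 14,800, KSh 18,400, KSh 24,400, KSh 29,400, KSh 30,600, KSh 36,400, KSh 37,600 (q = 7 of N = 10).
Normalized shortfalls: (46600−14800)/46600 = 0.6824; (46600−18400)/46600 = 0.6052; (46600−24400)/46600 = 0.4764; (46600−29400)/46600 = 0.3691; (46600−30600)/46600 = 0.3433; (46600−36400)/46600 = 0.2189; (46600−37600)/46600 = 0.1931.
Raised to α = 3.0: 0.31778; 0.22161; 0.10812; 0.05028; 0.04048; 0.01049; 0.00720.
Sum = 0.755958; FGT(3.0) = 0.755958 / 10 = 0.076.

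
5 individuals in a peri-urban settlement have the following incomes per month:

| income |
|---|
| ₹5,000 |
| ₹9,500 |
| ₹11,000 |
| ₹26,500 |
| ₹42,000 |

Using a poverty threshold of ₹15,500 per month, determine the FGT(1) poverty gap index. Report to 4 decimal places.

0.2710

Below z: ₹5,000, ₹9,500, ₹11,000 (q = 3 of N = 5).
Normalized shortfalls: (15500−5000)/15500 = 0.6774; (15500−9500)/15500 = 0.3871; (15500−11000)/15500 = 0.2903.
Σ = 1.354839. Dividing by the full population N = 5 gives P₁ = 0.2710.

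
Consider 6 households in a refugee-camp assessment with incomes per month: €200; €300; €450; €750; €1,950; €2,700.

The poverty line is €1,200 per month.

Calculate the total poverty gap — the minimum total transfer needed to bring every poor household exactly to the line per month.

€3,100

Below the line: €200, €300, €450, €750 (q = 4 of N = 6).
Individual gaps: 1200−200 = 1000; 1200−300 = 900; 1200−450 = 750; 1200−750 = 450.
Aggregate gap = €3,100.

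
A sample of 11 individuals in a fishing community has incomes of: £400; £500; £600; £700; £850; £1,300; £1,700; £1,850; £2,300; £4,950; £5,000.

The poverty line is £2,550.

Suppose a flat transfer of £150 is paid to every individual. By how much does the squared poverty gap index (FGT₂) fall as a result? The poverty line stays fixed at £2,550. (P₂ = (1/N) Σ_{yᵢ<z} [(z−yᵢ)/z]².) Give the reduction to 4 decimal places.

Before: below the line — £400, £500, £600, £700, £850, £1,300, £1,700, £1,850, £2,300; squared poverty gap index (FGT₂) = 0.304463.
After the £150 transfer: below the line — £550, £650, £750, £850, £1,000, £1,450, £1,850, £2,000, £2,450; squared poverty gap index (FGT₂) = 0.253818.
Reduction = 0.304463 − 0.253818 = 0.0506.

0.0506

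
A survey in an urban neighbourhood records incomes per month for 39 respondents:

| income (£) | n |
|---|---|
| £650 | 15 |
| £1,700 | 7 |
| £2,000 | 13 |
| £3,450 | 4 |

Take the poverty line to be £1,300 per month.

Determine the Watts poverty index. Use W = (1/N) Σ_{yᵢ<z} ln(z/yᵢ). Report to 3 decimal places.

Below z: 15×£650 (q = 15 of N = 39).
ln(z/y) terms: ln(1300/650) = 0.6931 (×15).
W = 10.397208 / 39 = 0.267.

0.267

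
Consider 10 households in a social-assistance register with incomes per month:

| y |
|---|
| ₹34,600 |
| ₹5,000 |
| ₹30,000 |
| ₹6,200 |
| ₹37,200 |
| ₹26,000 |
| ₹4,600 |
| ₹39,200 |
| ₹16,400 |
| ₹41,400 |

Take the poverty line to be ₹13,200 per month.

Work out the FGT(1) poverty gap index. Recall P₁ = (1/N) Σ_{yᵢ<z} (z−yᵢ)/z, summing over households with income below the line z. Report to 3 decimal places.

0.180

Below z: ₹4,600, ₹5,000, ₹6,200 (q = 3 of N = 10).
Relative gaps: (13200−4600)/13200 = 0.6515; (13200−5000)/13200 = 0.6212; (13200−6200)/13200 = 0.5303.
Sum of shortfalls = 1.803030; P₁ averages over all N: 1.803030 / 10 = 0.180.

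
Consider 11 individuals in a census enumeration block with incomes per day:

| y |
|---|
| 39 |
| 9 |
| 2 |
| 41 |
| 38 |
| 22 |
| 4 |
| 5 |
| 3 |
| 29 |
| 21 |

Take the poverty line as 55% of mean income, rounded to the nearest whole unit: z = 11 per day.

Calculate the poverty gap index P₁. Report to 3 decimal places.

Below the line: 2, 3, 4, 5, 9 (q = 5 of N = 11).
Shortfall ratios: (11−2)/11 = 0.8182; (11−3)/11 = 0.7273; (11−4)/11 = 0.6364; (11−5)/11 = 0.5455; (11−9)/11 = 0.1818.
Σ = 2.909091. Dividing by the full population N = 11 gives P₁ = 0.264.

0.264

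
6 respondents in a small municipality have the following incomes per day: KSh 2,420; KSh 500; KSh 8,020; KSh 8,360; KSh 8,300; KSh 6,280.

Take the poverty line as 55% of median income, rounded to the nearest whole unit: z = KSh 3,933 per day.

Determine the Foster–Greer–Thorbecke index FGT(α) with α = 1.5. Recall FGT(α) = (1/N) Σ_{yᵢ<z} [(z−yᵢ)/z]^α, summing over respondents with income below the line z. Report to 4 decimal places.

0.1757

Below z: KSh 500, KSh 2,420 (q = 2 of N = 6).
Relative gaps: (3933−500)/3933 = 0.8729; (3933−2420)/3933 = 0.3847.
Raised to α = 1.5: 0.81550; 0.23860.
Sum = 1.054103; FGT(1.5) = 1.054103 / 6 = 0.1757.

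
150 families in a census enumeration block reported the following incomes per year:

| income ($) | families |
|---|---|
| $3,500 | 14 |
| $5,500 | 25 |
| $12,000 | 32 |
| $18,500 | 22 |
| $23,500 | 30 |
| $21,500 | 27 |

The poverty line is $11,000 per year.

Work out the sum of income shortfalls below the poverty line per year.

Below the line: 14×$3,500, 25×$5,500 (q = 39 of N = 150).
Individual gaps: 14×(11000−3500) = 105000; 25×(11000−5500) = 137500.
Aggregate gap = $242,500.

$242,500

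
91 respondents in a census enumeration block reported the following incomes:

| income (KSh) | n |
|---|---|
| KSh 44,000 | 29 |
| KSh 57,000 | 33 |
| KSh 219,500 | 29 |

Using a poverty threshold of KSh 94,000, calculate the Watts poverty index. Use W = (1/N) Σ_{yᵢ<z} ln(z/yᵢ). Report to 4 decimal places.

0.4233

Below z: 29×KSh 44,000, 33×KSh 57,000 (q = 62 of N = 91).
Log shortfalls: ln(94000/44000) = 0.7591 (×29); ln(94000/57000) = 0.5002 (×33).
W = 38.522085 / 91 = 0.4233.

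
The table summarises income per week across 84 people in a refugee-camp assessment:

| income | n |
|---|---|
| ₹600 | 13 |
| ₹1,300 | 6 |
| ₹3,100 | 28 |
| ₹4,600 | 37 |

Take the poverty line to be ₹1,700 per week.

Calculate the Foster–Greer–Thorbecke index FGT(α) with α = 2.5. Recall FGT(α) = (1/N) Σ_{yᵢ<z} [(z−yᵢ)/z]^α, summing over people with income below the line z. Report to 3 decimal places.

0.054

Below z: 13×₹600, 6×₹1,300 (q = 19 of N = 84).
Gap ratios (z−y)/z: (1700−600)/1700 = 0.6471 (×13); (1700−1300)/1700 = 0.2353 (×6).
Raised to α = 2.5: 0.33679 (×13); 0.02686 (×6).
Sum = 4.539403; FGT(2.5) = 4.539403 / 84 = 0.054.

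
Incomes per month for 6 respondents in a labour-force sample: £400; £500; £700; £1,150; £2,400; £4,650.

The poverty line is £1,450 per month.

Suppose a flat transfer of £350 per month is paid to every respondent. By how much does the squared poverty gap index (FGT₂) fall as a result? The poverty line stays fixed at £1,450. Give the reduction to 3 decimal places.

Before: below the line — £400, £500, £700, £1,150; squared poverty gap index (FGT₂) = 0.21066.
After the £350 transfer: below the line — £750, £850, £1,050; squared poverty gap index (FGT₂) = 0.08006.
Reduction = 0.21066 − 0.08006 = 0.131.

0.131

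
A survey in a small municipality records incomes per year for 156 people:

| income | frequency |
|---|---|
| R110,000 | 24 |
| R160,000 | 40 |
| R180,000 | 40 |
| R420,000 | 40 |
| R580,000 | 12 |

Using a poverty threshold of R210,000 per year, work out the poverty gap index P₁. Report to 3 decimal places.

Incomes under z: 24×R110,000, 40×R160,000, 40×R180,000 (q = 104 of N = 156).
Shortfall ratios: (210000−110000)/210000 = 0.4762 (×24); (210000−160000)/210000 = 0.2381 (×40); (210000−180000)/210000 = 0.1429 (×40).
Σ = 26.666667. Dividing by the full population N = 156 gives P₁ = 0.171.

0.171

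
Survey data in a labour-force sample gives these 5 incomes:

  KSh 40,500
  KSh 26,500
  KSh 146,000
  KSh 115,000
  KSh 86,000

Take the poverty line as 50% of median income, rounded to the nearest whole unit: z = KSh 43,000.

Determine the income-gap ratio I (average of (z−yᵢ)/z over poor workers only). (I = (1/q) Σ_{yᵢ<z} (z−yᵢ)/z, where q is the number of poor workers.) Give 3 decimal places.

Incomes under z: KSh 26,500, KSh 40,500 (q = 2 of N = 5).
Shortfall ratios (z−y)/z: 0.3837, 0.0581; sum = 0.441860.
I averages over the q = 2 poor units only: 0.441860 / 2 = 0.221.

0.221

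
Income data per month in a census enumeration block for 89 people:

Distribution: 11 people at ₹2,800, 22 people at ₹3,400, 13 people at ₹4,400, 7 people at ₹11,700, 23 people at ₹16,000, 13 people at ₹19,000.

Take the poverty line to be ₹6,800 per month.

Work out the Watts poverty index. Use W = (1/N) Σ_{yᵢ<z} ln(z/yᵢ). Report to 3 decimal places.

0.345

Poor units: 11×₹2,800, 22×₹3,400, 13×₹4,400 (q = 46 of N = 89).
Log shortfalls: ln(6800/2800) = 0.8873 (×11); ln(6800/3400) = 0.6931 (×22); ln(6800/4400) = 0.4353 (×13).
W = 30.668708 / 89 = 0.345.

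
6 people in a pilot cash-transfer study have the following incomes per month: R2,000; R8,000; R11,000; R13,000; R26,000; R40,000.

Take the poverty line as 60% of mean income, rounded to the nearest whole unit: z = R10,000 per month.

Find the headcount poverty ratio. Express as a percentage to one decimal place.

33.3%

2 of the 6 people have income below R10,000.
H = 2/6 = 33.3%.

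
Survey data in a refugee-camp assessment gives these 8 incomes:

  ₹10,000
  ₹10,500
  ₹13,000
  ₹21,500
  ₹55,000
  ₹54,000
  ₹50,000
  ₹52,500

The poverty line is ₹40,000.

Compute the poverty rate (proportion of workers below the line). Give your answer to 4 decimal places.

0.5000

4 of the 8 workers have income below ₹40,000.
H = 4/8 = 0.5000.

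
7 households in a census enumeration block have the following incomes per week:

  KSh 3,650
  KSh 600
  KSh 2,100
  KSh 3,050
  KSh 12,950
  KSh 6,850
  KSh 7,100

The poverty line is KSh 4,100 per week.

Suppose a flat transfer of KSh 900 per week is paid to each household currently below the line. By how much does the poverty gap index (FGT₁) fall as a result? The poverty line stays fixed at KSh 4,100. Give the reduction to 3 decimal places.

0.110

Before: below the line — KSh 600, KSh 2,100, KSh 3,050, KSh 3,650; poverty gap index (FGT₁) = 0.24390.
After the KSh 900 transfer: below the line — KSh 1,500, KSh 3,000, KSh 3,950; poverty gap index (FGT₁) = 0.13415.
Reduction = 0.24390 − 0.13415 = 0.110.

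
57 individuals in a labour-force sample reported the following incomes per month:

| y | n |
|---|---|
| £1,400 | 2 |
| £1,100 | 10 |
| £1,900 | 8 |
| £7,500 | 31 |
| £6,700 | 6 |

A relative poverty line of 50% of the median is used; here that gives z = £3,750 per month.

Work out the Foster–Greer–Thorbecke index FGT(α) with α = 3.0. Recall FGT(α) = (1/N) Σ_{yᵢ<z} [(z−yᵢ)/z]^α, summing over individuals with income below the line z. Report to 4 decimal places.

Poor units: 10×£1,100, 2×£1,400, 8×£1,900 (q = 20 of N = 57).
Normalized shortfalls: (3750−1100)/3750 = 0.7067 (×10); (3750−1400)/3750 = 0.6267 (×2); (3750−1900)/3750 = 0.4933 (×8).
Raised to α = 3.0: 0.35289 (×10); 0.24610 (×2); 0.12007 (×8).
Sum = 4.981665; FGT(3.0) = 4.981665 / 57 = 0.0874.

0.0874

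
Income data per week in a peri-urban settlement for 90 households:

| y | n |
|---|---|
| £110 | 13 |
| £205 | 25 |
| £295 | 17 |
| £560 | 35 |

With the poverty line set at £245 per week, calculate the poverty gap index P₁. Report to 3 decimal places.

0.125

Poor units: 13×£110, 25×£205 (q = 38 of N = 90).
Shortfall ratios: (245−110)/245 = 0.5510 (×13); (245−205)/245 = 0.1633 (×25).
Sum of shortfalls = 11.244898; P₁ averages over all N: 11.244898 / 90 = 0.125.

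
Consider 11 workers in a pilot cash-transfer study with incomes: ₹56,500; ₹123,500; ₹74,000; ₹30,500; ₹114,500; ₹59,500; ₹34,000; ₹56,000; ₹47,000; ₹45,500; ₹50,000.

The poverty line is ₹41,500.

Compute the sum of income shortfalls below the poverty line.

₹18,500

Incomes under z: ₹30,500, ₹34,000 (q = 2 of N = 11).
Individual gaps: 41500−30500 = 11000; 41500−34000 = 7500.
Aggregate gap = ₹18,500.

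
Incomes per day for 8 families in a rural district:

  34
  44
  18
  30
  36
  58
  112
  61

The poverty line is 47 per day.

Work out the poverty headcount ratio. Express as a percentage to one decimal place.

5 of the 8 families have income below 47.
H = 5/8 = 62.5%.

62.5%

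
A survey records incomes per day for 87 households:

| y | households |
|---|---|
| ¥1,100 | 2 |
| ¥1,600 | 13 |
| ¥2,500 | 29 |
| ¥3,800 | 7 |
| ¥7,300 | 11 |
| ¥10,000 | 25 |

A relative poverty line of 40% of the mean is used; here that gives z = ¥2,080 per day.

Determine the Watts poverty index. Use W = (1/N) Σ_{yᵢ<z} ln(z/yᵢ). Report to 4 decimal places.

Below the line: 2×¥1,100, 13×¥1,600 (q = 15 of N = 87).
Log shortfalls: ln(2080/1100) = 0.6371 (×2); ln(2080/1600) = 0.2624 (×13).
W = 4.684851 / 87 = 0.0538.

0.0538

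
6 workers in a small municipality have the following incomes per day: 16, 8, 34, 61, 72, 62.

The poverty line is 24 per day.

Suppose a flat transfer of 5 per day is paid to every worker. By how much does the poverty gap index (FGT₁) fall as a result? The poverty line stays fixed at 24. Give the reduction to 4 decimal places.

Before: below the line — 8, 16; poverty gap index (FGT₁) = 0.166667.
After the 5 transfer: below the line — 13, 21; poverty gap index (FGT₁) = 0.097222.
Reduction = 0.166667 − 0.097222 = 0.0694.

0.0694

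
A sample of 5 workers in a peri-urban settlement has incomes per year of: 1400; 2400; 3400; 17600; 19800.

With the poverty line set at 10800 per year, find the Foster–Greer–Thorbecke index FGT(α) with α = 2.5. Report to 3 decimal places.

0.326

Incomes under z: 1400, 2400, 3400 (q = 3 of N = 5).
Gap ratios (z−y)/z: (10800−1400)/10800 = 0.8704; (10800−2400)/10800 = 0.7778; (10800−3400)/10800 = 0.6852.
Raised to α = 2.5: 0.70674; 0.53351; 0.38862.
Sum = 1.628862; FGT(2.5) = 1.628862 / 5 = 0.326.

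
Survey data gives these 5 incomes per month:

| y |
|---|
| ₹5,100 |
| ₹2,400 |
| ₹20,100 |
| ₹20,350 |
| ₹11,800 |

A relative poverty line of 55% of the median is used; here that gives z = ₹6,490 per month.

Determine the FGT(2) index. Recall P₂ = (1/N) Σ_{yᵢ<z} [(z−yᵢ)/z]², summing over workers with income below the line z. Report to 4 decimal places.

Incomes under z: ₹2,400, ₹5,100 (q = 2 of N = 5).
Gap ratios (z−y)/z: (6490−2400)/6490 = 0.6302; (6490−5100)/6490 = 0.2142.
Squared: 0.3972; 0.0459.
Sum = 0.443024; P₂ = 0.443024 / 5 = 0.0886.

0.0886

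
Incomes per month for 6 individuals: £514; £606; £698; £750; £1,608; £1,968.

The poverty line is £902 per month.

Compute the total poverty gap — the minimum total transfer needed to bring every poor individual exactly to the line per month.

£1,040

Below the line: £514, £606, £698, £750 (q = 4 of N = 6).
Individual gaps: 902−514 = 388; 902−606 = 296; 902−698 = 204; 902−750 = 152.
Aggregate gap = £1,040.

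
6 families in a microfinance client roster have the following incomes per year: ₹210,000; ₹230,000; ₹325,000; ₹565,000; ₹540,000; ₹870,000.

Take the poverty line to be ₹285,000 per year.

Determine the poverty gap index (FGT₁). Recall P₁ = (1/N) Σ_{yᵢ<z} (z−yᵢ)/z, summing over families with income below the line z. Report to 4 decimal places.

Poor units: ₹210,000, ₹230,000 (q = 2 of N = 6).
Gap ratios (z−y)/z: (285000−210000)/285000 = 0.2632; (285000−230000)/285000 = 0.1930.
Σ = 0.456140. Dividing by the full population N = 6 gives P₁ = 0.0760.

0.0760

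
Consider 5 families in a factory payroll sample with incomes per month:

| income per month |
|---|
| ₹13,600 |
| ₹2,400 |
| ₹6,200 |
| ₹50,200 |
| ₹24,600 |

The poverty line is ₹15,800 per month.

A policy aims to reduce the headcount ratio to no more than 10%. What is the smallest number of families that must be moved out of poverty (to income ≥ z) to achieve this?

3

3 of the 5 families are poor, so H = 3/5 = 0.600.
A headcount ratio of at most 10% allows at most ⌊0.10 × 5⌋ = 0 poor families.
So at least 3 − 0 = 3 must be lifted.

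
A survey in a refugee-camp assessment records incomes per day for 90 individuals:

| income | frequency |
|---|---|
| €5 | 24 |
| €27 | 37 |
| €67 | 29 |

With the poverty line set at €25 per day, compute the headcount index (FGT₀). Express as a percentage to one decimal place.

24 of the 90 individuals have income below €25.
H = 24/90 = 26.7%.

26.7%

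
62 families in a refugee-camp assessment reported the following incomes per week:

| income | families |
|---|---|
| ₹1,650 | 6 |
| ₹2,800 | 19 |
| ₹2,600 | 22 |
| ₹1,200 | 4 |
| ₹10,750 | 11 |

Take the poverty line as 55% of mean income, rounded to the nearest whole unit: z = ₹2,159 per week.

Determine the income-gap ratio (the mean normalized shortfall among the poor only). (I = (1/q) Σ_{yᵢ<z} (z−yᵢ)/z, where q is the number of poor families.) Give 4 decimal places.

Poor units: 4×₹1,200, 6×₹1,650 (q = 10 of N = 62).
Shortfall ratios (z−y)/z: 0.4442 (×4), 0.2358 (×6); sum = 3.191292.
I averages over the q = 10 poor units only: 3.191292 / 10 = 0.3191.

0.3191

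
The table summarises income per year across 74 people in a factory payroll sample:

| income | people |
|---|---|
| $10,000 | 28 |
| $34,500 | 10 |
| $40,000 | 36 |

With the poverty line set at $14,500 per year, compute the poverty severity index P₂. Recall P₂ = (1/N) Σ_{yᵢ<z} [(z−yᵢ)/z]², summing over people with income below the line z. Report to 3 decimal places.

Below z: 28×$10,000 (q = 28 of N = 74).
Relative gaps: (14500−10000)/14500 = 0.3103 (×28).
Squared: 0.0963 (×28).
Sum = 2.696790; P₂ = 2.696790 / 74 = 0.036.

0.036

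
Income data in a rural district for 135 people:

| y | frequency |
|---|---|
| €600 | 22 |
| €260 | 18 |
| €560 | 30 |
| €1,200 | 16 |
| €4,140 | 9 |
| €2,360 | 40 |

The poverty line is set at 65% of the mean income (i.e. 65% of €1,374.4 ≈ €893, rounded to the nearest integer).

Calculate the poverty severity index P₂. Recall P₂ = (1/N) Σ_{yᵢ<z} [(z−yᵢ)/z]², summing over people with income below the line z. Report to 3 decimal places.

Poor units: 18×€260, 30×€560, 22×€600 (q = 70 of N = 135).
Gap ratios (z−y)/z: (893−260)/893 = 0.7088 (×18); (893−560)/893 = 0.3729 (×30); (893−600)/893 = 0.3281 (×22).
Squared: 0.5025 (×18); 0.1391 (×30); 0.1077 (×22).
Sum = 15.584382; P₂ = 15.584382 / 135 = 0.115.

0.115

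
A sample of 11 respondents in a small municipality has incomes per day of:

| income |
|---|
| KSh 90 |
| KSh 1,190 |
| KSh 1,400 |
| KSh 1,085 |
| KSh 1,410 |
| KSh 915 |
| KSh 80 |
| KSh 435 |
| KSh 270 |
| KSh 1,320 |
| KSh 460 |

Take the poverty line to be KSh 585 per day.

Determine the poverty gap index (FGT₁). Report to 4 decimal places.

0.2471

Incomes under z: KSh 80, KSh 90, KSh 270, KSh 435, KSh 460 (q = 5 of N = 11).
Shortfall ratios: (585−80)/585 = 0.8632; (585−90)/585 = 0.8462; (585−270)/585 = 0.5385; (585−435)/585 = 0.2564; (585−460)/585 = 0.2137.
Sum of shortfalls = 2.717949; P₁ averages over all N: 2.717949 / 11 = 0.2471.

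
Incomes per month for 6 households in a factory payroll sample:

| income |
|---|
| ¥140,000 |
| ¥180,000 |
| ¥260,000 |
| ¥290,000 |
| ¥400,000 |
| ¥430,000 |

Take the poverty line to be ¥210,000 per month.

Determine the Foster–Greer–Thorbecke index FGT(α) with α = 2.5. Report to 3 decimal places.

Incomes under z: ¥140,000, ¥180,000 (q = 2 of N = 6).
Normalized shortfalls: (210000−140000)/210000 = 0.3333; (210000−180000)/210000 = 0.1429.
Raised to α = 2.5: 0.06415; 0.00771.
Sum = 0.071864; FGT(2.5) = 0.071864 / 6 = 0.012.

0.012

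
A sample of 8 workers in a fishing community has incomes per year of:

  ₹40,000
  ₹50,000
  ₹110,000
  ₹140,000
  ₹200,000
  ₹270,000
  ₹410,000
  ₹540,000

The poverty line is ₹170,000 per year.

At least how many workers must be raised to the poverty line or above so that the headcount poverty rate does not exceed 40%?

4 of the 8 workers are poor, so H = 4/8 = 0.500.
A headcount ratio of at most 40% allows at most ⌊0.40 × 8⌋ = 3 poor workers.
So at least 4 − 3 = 1 must be lifted.

1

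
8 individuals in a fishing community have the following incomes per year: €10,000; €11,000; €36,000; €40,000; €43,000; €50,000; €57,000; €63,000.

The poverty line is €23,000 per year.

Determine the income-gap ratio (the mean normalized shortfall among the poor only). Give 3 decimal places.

Below z: €10,000, €11,000 (q = 2 of N = 8).
Shortfall ratios (z−y)/z: 0.5652, 0.5217; sum = 1.086957.
The income-gap ratio divides by q (the poor only): 1.086957 / 2 = 0.543.

0.543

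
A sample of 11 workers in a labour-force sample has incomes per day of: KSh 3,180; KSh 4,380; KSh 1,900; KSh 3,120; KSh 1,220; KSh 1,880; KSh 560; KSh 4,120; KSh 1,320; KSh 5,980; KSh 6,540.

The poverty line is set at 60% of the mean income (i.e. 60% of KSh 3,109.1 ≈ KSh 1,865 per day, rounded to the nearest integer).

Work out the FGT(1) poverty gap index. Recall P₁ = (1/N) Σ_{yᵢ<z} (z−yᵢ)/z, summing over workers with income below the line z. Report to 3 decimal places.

0.122

Incomes under z: KSh 560, KSh 1,220, KSh 1,320 (q = 3 of N = 11).
Gap ratios (z−y)/z: (1865−560)/1865 = 0.6997; (1865−1220)/1865 = 0.3458; (1865−1320)/1865 = 0.2922.
Σ = 1.337802. Dividing by the full population N = 11 gives P₁ = 0.122.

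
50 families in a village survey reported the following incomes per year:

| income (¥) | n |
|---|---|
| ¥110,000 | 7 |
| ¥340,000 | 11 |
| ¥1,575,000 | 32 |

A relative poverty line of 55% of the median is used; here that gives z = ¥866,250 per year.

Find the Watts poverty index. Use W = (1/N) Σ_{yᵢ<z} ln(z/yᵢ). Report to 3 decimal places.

0.495

Below the line: 7×¥110,000, 11×¥340,000 (q = 18 of N = 50).
Log shortfalls: ln(866250/110000) = 2.0637 (×7); ln(866250/340000) = 0.9352 (×11).
W = 24.733360 / 50 = 0.495.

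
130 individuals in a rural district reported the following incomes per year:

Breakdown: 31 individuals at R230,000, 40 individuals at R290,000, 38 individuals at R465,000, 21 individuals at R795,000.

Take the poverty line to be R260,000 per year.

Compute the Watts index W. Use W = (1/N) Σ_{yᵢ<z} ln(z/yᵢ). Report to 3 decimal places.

0.029

Below the line: 31×R230,000 (q = 31 of N = 130).
ln(z/y) terms: ln(260000/230000) = 0.1226 (×31).
W = 3.800672 / 130 = 0.029.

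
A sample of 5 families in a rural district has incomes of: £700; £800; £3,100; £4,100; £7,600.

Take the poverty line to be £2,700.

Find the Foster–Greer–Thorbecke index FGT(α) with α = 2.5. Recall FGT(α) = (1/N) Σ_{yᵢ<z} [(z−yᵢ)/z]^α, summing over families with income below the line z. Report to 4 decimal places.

0.1775

Below z: £700, £800 (q = 2 of N = 5).
Gap ratios (z−y)/z: (2700−700)/2700 = 0.7407; (2700−800)/2700 = 0.7037.
Raised to α = 2.5: 0.47224; 0.41541.
Sum = 0.887651; FGT(2.5) = 0.887651 / 5 = 0.1775.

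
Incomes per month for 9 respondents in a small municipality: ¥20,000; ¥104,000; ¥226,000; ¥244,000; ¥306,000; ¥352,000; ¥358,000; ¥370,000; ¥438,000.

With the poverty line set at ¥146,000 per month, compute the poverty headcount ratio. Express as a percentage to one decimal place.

2 of the 9 respondents have income below ¥146,000.
H = 2/9 = 22.2%.

22.2%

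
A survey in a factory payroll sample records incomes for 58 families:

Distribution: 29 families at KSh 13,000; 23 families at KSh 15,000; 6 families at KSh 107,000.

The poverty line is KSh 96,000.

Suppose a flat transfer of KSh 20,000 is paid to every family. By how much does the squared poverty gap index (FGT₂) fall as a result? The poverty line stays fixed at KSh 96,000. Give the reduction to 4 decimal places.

0.2806

Before: below the line — 29×KSh 13,000, 23×KSh 15,000; squared poverty gap index (FGT₂) = 0.656063.
After the KSh 20,000 transfer: below the line — 29×KSh 33,000, 23×KSh 35,000; squared poverty gap index (FGT₂) = 0.375442.
Reduction = 0.656063 − 0.375442 = 0.2806.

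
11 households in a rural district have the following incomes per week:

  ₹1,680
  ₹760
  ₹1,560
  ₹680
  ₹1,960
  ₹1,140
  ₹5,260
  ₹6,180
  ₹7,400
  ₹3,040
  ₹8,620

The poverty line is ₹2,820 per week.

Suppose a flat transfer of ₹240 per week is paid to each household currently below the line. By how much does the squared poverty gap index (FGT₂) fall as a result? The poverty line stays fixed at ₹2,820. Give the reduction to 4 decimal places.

Before: below the line — ₹680, ₹760, ₹1,140, ₹1,560, ₹1,680, ₹1,960; squared poverty gap index (FGT₂) = 0.174589.
After the ₹240 transfer: below the line — ₹920, ₹1,000, ₹1,380, ₹1,800, ₹1,920, ₹2,200; squared poverty gap index (FGT₂) = 0.128387.
Reduction = 0.174589 − 0.128387 = 0.0462.

0.0462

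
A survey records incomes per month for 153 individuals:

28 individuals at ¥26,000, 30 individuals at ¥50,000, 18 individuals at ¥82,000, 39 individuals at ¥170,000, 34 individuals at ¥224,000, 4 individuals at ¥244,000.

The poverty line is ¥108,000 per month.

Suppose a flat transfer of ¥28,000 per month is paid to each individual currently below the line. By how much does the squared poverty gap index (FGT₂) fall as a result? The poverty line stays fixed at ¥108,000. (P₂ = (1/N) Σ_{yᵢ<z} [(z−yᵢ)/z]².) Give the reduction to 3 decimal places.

0.108

Before: below the line — 28×¥26,000, 30×¥50,000, 18×¥82,000; squared poverty gap index (FGT₂) = 0.16887.
After the ¥28,000 transfer: below the line — 28×¥54,000, 30×¥78,000; squared poverty gap index (FGT₂) = 0.06088.
Reduction = 0.16887 − 0.06088 = 0.108.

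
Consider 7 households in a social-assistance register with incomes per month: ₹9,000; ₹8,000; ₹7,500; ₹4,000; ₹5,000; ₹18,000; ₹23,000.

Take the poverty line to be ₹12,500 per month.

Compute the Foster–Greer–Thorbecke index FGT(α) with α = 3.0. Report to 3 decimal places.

Poor units: ₹4,000, ₹5,000, ₹7,500, ₹8,000, ₹9,000 (q = 5 of N = 7).
Gap ratios (z−y)/z: (12500−4000)/12500 = 0.6800; (12500−5000)/12500 = 0.6000; (12500−7500)/12500 = 0.4000; (12500−8000)/12500 = 0.3600; (12500−9000)/12500 = 0.2800.
Raised to α = 3.0: 0.31443; 0.21600; 0.06400; 0.04666; 0.02195.
Sum = 0.663040; FGT(3.0) = 0.663040 / 7 = 0.095.

0.095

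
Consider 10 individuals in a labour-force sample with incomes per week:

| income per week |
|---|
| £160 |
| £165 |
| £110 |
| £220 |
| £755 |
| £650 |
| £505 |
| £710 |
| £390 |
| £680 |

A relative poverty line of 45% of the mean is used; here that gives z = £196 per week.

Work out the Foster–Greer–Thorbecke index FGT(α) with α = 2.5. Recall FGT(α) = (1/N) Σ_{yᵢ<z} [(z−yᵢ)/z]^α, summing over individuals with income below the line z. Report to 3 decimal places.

Poor units: £110, £160, £165 (q = 3 of N = 10).
Normalized shortfalls: (196−110)/196 = 0.4388; (196−160)/196 = 0.1837; (196−165)/196 = 0.1582.
Raised to α = 2.5: 0.12753; 0.01446; 0.00995.
Sum = 0.151935; FGT(2.5) = 0.151935 / 10 = 0.015.

0.015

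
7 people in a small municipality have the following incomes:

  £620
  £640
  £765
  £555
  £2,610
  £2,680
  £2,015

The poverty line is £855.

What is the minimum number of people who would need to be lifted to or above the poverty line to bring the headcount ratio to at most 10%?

4

4 of the 7 people are poor, so H = 4/7 = 0.571.
A headcount ratio of at most 10% allows at most ⌊0.10 × 7⌋ = 0 poor people.
So at least 4 − 0 = 4 must be lifted.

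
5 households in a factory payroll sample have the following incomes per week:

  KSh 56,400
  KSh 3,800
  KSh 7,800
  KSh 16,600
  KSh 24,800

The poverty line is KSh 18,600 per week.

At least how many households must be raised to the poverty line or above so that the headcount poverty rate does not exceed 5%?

3

3 of the 5 households are poor, so H = 3/5 = 0.600.
A headcount ratio of at most 5% allows at most ⌊0.05 × 5⌋ = 0 poor households.
So at least 3 − 0 = 3 must be lifted.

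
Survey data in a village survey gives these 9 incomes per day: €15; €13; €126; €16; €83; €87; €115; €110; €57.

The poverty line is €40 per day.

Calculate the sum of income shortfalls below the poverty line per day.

Below z: €13, €15, €16 (q = 3 of N = 9).
Individual gaps: 40−13 = 27; 40−15 = 25; 40−16 = 24.
Aggregate gap = €76.

€76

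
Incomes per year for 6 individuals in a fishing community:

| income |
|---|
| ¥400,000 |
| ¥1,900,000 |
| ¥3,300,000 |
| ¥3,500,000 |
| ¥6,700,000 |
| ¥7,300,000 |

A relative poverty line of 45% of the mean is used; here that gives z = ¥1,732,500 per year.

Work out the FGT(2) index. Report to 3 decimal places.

0.099

Incomes under z: ¥400,000 (q = 1 of N = 6).
Gap ratios (z−y)/z: (1732500−400000)/1732500 = 0.7691.
Squared: 0.5915.
Sum = 0.591545; P₂ = 0.591545 / 6 = 0.099.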